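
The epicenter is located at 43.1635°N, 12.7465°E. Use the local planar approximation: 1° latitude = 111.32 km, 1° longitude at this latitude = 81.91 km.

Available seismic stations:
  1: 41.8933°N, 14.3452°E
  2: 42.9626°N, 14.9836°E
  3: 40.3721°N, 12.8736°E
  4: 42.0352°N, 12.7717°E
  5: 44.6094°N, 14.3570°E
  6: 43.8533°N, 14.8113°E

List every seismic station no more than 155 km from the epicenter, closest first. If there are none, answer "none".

4

Distances from 43.1635°N, 12.7465°E:
1: 192.7209 km
2: 184.6006 km
3: 310.9130 km
4: 125.6193 km
5: 208.1086 km
6: 185.7436 km
Threshold 155 km: 4 (125.6193 km) is within range.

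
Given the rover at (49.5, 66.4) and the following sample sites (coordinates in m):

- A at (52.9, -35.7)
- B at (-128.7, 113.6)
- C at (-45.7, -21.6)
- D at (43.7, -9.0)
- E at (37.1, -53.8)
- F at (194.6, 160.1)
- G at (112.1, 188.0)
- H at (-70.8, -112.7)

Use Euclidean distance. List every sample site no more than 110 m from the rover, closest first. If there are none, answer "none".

Distances from (49.5, 66.4):
A: √((3.4)² + (-102.1)²) = √(11.560 + 10424.410) = 102.2 m
B: √((-178.2)² + (47.2)²) = √(31755.240 + 2227.840) = 184.3 m
C: √((-95.2)² + (-88.0)²) = √(9063.040 + 7744.000) = 129.6 m
D: √((-5.8)² + (-75.4)²) = √(33.640 + 5685.160) = 75.6 m
E: √((-12.4)² + (-120.2)²) = √(153.760 + 14448.040) = 120.8 m
F: √((145.1)² + (93.7)²) = √(21054.010 + 8779.690) = 172.7 m
G: √((62.6)² + (121.6)²) = √(3918.760 + 14786.560) = 136.8 m
H: √((-120.3)² + (-179.1)²) = √(14472.090 + 32076.810) = 215.8 m
Threshold 110 m: D (75.6 m), A (102.2 m) are within range.

D, A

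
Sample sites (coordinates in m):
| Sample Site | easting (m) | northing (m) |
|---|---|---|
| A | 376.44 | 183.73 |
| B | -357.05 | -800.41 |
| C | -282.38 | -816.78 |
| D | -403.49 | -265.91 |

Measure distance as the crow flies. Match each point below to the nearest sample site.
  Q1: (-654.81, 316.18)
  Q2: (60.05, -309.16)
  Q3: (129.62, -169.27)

Q1 at (-654.81, 316.18):
  A: √((1031.25)² + (-132.45)²) = √(1063476.5625 + 17543.0025) = 1039.72 m
  B: √((297.76)² + (-1116.59)²) = √(88661.0176 + 1246773.2281) = 1155.61 m
  C: √((372.43)² + (-1132.96)²) = √(138704.1049 + 1283598.3616) = 1192.60 m
  D: √((251.32)² + (-582.09)²) = √(63161.7424 + 338828.7681) = 634.03 m
  → nearest: D (634.03 m)
Q2 at (60.05, -309.16):
  A: √((316.39)² + (492.89)²) = √(100102.6321 + 242940.5521) = 585.70 m
  B: √((-417.10)² + (-491.25)²) = √(173972.4100 + 241326.5625) = 644.44 m
  C: √((-342.43)² + (-507.62)²) = √(117258.3049 + 257678.0644) = 612.32 m
  D: √((-463.54)² + (43.25)²) = √(214869.3316 + 1870.5625) = 465.55 m
  → nearest: D (465.55 m)
Q3 at (129.62, -169.27):
  A: √((246.82)² + (353.00)²) = √(60920.1124 + 124609.0000) = 430.73 m
  B: √((-486.67)² + (-631.14)²) = √(236847.6889 + 398337.6996) = 796.99 m
  C: √((-412.00)² + (-647.51)²) = √(169744.0000 + 419269.2001) = 767.47 m
  D: √((-533.11)² + (-96.64)²) = √(284206.2721 + 9339.2896) = 541.80 m
  → nearest: A (430.73 m)

Q1→D; Q2→D; Q3→A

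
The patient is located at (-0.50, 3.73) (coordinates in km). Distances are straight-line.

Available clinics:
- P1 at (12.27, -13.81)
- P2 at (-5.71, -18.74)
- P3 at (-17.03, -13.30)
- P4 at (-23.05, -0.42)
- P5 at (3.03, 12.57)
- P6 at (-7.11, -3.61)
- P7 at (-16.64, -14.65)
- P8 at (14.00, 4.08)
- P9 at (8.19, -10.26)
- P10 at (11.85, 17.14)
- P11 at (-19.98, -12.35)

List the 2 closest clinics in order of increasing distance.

Distances from (-0.50, 3.73):
P1: 21.70 km
P2: 23.07 km
P3: 23.73 km
P4: 22.93 km
P5: 9.52 km
P6: 9.88 km
P7: 24.46 km
P8: 14.50 km
P9: 16.47 km
P10: 18.23 km
P11: 25.26 km
Sorted: P5 (9.52 km) < P6 (9.88 km) < P8 (14.50 km) < P9 (16.47 km) < …

P5, P6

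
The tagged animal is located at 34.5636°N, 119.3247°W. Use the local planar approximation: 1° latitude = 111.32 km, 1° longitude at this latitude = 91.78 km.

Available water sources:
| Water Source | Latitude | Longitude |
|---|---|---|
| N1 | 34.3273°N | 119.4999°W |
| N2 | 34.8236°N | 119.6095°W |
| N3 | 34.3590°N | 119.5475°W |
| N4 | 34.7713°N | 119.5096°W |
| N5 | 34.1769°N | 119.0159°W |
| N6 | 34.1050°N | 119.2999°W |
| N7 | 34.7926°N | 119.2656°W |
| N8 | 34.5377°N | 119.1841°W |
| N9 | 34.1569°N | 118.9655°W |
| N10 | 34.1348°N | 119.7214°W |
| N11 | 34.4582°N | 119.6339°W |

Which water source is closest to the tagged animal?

Distances from 34.5636°N, 119.3247°W:
N1: 30.8303 km
N2: 38.9994 km
N3: 30.6087 km
N4: 28.6805 km
N5: 51.5396 km
N6: 51.1021 km
N7: 26.0630 km
N8: 13.2224 km
N9: 56.0051 km
N10: 60.0347 km
N11: 30.7083 km
Minimum: N8 at 13.2224 km.

N8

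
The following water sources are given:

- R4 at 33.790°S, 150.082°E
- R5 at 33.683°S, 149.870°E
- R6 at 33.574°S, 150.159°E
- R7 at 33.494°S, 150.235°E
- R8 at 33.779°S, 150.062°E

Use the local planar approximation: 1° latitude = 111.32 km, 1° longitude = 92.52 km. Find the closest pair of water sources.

Pairwise distances:
R4–R5: 22.948 km
R4–R6: 25.078 km
R4–R7: 35.863 km
R4–R8: 2.219 km
R5–R6: 29.363 km
R5–R7: 39.788 km
R5–R8: 20.731 km
R6–R7: 11.347 km
R6–R8: 24.522 km
R7–R8: 35.535 km
Closest pair: R4–R8 at 2.219 km.

R4 and R8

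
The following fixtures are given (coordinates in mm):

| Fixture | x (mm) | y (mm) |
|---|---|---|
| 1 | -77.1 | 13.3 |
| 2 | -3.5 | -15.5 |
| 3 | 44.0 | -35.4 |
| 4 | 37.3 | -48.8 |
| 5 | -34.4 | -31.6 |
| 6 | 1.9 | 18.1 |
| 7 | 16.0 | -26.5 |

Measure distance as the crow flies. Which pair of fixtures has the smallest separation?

Pairwise distances:
1–2: 79.0 mm
1–3: 130.5 mm
1–4: 130.2 mm
1–5: 62.0 mm
1–6: 79.1 mm
1–7: 101.3 mm
2–3: 51.5 mm
2–4: 52.7 mm
2–5: 34.8 mm
2–6: 34.0 mm
2–7: 22.4 mm
3–4: 15.0 mm
3–5: 78.5 mm
3–6: 68.1 mm
3–7: 29.4 mm
4–5: 73.7 mm
4–6: 75.7 mm
4–7: 30.8 mm
5–6: 61.5 mm
5–7: 50.7 mm
6–7: 46.8 mm
Closest pair: 3–4 at 15.0 mm.

3 and 4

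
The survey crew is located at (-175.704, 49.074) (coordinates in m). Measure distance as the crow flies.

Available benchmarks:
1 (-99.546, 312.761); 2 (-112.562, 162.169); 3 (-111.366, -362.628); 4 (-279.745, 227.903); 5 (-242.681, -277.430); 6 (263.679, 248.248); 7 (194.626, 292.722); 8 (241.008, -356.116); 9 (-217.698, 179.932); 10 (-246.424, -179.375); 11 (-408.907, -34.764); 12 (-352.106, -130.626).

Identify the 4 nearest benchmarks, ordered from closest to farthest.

Distances from (-175.704, 49.074):
1: √((76.158)² + (263.687)²) = √(5800.04096 + 69530.83397) = 274.465 m
2: √((63.142)² + (113.095)²) = √(3986.91216 + 12790.47903) = 129.528 m
3: √((64.338)² + (-411.702)²) = √(4139.37824 + 169498.53680) = 416.699 m
4: √((-104.041)² + (178.829)²) = √(10824.52968 + 31979.81124) = 206.892 m
5: √((-66.977)² + (-326.504)²) = √(4485.91853 + 106604.86202) = 333.303 m
6: √((439.383)² + (199.174)²) = √(193057.42069 + 39670.28228) = 482.419 m
7: √((370.330)² + (243.648)²) = √(137144.30890 + 59364.34790) = 443.293 m
8: √((416.712)² + (-405.190)²) = √(173648.89094 + 164178.93610) = 581.230 m
9: √((-41.994)² + (130.858)²) = √(1763.49604 + 17123.81616) = 137.431 m
10: √((-70.720)² + (-228.449)²) = √(5001.31840 + 52188.94560) = 239.145 m
11: √((-233.203)² + (-83.838)²) = √(54383.63921 + 7028.81024) = 247.815 m
12: √((-176.402)² + (-179.700)²) = √(31117.66560 + 32292.09000) = 251.813 m
Sorted: 2 (129.528 m) < 9 (137.431 m) < 4 (206.892 m) < 10 (239.145 m) < 11 (247.815 m) < 12 (251.813 m) < …

2, 9, 4, 10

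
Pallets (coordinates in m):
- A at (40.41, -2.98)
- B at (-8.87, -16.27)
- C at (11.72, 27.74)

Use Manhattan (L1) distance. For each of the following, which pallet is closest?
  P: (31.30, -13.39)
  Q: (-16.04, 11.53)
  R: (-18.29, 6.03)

P→A; Q→B; R→B

P at (31.30, -13.39):
  A: |9.11| + |10.41| = 9.11 + 10.41 = 19.52 m
  B: |-40.17| + |-2.88| = 40.17 + 2.88 = 43.05 m
  C: |-19.58| + |41.13| = 19.58 + 41.13 = 60.71 m
  → nearest: A (19.52 m)
Q at (-16.04, 11.53):
  A: |56.45| + |-14.51| = 56.45 + 14.51 = 70.96 m
  B: |7.17| + |-27.80| = 7.17 + 27.80 = 34.97 m
  C: |27.76| + |16.21| = 27.76 + 16.21 = 43.97 m
  → nearest: B (34.97 m)
R at (-18.29, 6.03):
  A: |58.70| + |-9.01| = 58.70 + 9.01 = 67.71 m
  B: |9.42| + |-22.30| = 9.42 + 22.30 = 31.72 m
  C: |30.01| + |21.71| = 30.01 + 21.71 = 51.72 m
  → nearest: B (31.72 m)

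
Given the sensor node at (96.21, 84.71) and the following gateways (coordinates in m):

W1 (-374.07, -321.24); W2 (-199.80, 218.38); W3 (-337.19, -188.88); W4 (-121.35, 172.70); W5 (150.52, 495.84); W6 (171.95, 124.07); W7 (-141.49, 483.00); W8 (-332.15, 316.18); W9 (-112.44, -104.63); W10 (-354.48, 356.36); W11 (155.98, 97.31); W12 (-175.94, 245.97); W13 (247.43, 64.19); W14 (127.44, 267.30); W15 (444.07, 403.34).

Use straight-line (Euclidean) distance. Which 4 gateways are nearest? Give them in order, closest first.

Distances from (96.21, 84.71):
W1: 621.26 m
W2: 324.79 m
W3: 512.53 m
W4: 234.68 m
W5: 414.70 m
W6: 85.36 m
W7: 463.83 m
W8: 486.90 m
W9: 281.75 m
W10: 526.23 m
W11: 61.08 m
W12: 316.34 m
W13: 152.61 m
W14: 185.24 m
W15: 471.73 m
Sorted: W11 (61.08 m) < W6 (85.36 m) < W13 (152.61 m) < W14 (185.24 m) < W4 (234.68 m) < W9 (281.75 m) < …

W11, W6, W13, W14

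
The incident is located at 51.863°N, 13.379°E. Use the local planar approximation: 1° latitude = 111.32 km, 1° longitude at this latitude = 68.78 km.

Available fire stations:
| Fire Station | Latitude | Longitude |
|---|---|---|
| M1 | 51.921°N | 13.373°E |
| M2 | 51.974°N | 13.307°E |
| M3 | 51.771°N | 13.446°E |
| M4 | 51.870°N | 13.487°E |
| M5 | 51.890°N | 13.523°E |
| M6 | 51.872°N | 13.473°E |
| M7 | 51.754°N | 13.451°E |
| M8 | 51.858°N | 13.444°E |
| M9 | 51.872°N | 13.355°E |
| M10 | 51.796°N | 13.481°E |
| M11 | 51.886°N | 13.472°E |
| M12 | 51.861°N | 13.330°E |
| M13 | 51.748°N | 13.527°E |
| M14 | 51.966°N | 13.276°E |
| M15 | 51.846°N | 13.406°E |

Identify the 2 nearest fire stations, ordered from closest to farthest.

Distances from 51.863°N, 13.379°E:
M1: √((0.058·111.32)² + (-0.006·68.78)²) = √(41.68717 + 0.17030) = 6.470 km
M2: √((0.111·111.32)² + (-0.072·68.78)²) = √(152.68359 + 24.52389) = 13.312 km
M3: √((-0.092·111.32)² + (0.067·68.78)²) = √(104.88709 + 21.23606) = 11.230 km
M4: √((0.007·111.32)² + (0.108·68.78)²) = √(0.60721 + 55.17875) = 7.469 km
M5: √((0.027·111.32)² + (0.144·68.78)²) = √(9.03387 + 98.09555) = 10.350 km
M6: √((0.009·111.32)² + (0.094·68.78)²) = √(1.00376 + 41.80036) = 6.542 km
M7: √((-0.109·111.32)² + (0.072·68.78)²) = √(147.23104 + 24.52389) = 13.106 km
M8: √((-0.005·111.32)² + (0.065·68.78)²) = √(0.30980 + 19.98716) = 4.505 km
M9: √((0.009·111.32)² + (-0.024·68.78)²) = √(1.00376 + 2.72488) = 1.931 km
M10: √((-0.067·111.32)² + (0.102·68.78)²) = √(55.62833 + 49.21808) = 10.239 km
M11: √((0.023·111.32)² + (0.093·68.78)²) = √(6.55544 + 40.91572) = 6.890 km
M12: √((-0.002·111.32)² + (-0.049·68.78)²) = √(0.04957 + 11.35838) = 3.378 km
M13: √((-0.115·111.32)² + (0.148·68.78)²) = √(163.88608 + 103.62100) = 16.356 km
M14: √((0.103·111.32)² + (-0.103·68.78)²) = √(131.46824 + 50.18787) = 13.478 km
M15: √((-0.017·111.32)² + (0.027·68.78)²) = √(3.58133 + 3.44867) = 2.651 km
Sorted: M9 (1.931 km) < M15 (2.651 km) < M12 (3.378 km) < M8 (4.505 km) < …

M9, M15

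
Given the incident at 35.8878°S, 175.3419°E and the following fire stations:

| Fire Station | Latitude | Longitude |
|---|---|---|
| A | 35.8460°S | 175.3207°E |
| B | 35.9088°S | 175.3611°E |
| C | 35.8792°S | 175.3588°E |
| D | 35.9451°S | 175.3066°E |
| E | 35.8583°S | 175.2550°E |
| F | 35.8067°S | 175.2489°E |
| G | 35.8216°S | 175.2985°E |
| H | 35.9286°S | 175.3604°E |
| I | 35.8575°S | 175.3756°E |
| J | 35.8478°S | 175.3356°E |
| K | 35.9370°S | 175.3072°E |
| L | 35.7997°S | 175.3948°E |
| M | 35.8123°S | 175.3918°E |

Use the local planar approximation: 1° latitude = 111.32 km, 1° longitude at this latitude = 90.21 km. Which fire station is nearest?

C

Distances from 35.8878°S, 175.3419°E:
A: √((0.0418·111.32)² + (-0.0212·90.21)²) = √(21.652047 + 3.657473) = 5.0309 km
B: √((-0.0210·111.32)² + (0.0192·90.21)²) = √(5.464935 + 2.999935) = 2.9094 km
C: √((0.0086·111.32)² + (0.0169·90.21)²) = √(0.916523 + 2.324250) = 1.8002 km
D: √((-0.0573·111.32)² + (-0.0353·90.21)²) = √(40.686997 + 10.140486) = 7.1293 km
E: √((0.0295·111.32)² + (-0.0869·90.21)²) = √(10.784262 + 61.453825) = 8.4993 km
F: √((0.0811·111.32)² + (-0.0930·90.21)²) = √(81.505723 + 70.384214) = 12.3244 km
G: √((0.0662·111.32)² + (-0.0434·90.21)²) = √(54.307821 + 15.328118) = 8.3448 km
H: √((-0.0408·111.32)² + (0.0185·90.21)²) = √(20.628456 + 2.785177) = 4.8388 km
I: √((0.0303·111.32)² + (0.0337·90.21)²) = √(11.377102 + 9.242068) = 4.5408 km
J: √((0.0400·111.32)² + (-0.0063·90.21)²) = √(19.827428 + 0.322991) = 4.4889 km
K: √((-0.0492·111.32)² + (-0.0347·90.21)²) = √(29.996916 + 9.798697) = 6.3084 km
L: √((0.0881·111.32)² + (0.0529·90.21)²) = √(96.182976 + 22.773024) = 10.9067 km
M: √((0.0755·111.32)² + (0.0499·90.21)²) = √(70.638310 + 20.263313) = 9.5342 km
Minimum: C at 1.8002 km.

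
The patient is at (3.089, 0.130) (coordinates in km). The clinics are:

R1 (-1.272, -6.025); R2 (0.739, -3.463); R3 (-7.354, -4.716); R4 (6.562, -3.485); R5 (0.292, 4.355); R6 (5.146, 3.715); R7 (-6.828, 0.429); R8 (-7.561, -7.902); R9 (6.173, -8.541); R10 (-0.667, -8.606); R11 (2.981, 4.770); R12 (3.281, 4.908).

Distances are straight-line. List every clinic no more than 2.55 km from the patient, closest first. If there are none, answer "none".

none

Distances from (3.089, 0.130):
R1: √((-4.361)² + (-6.155)²) = √(19.01832 + 37.88403) = 7.543 km
R2: √((-2.350)² + (-3.593)²) = √(5.52250 + 12.90965) = 4.293 km
R3: √((-10.443)² + (-4.846)²) = √(109.05625 + 23.48372) = 11.513 km
R4: √((3.473)² + (-3.615)²) = √(12.06173 + 13.06822) = 5.013 km
R5: √((-2.797)² + (4.225)²) = √(7.82321 + 17.85063) = 5.067 km
R6: √((2.057)² + (3.585)²) = √(4.23125 + 12.85222) = 4.133 km
R7: √((-9.917)² + (0.299)²) = √(98.34689 + 0.08940) = 9.922 km
R8: √((-10.650)² + (-8.032)²) = √(113.42250 + 64.51302) = 13.339 km
R9: √((3.084)² + (-8.671)²) = √(9.51106 + 75.18624) = 9.203 km
R10: √((-3.756)² + (-8.736)²) = √(14.10754 + 76.31770) = 9.509 km
R11: √((-0.108)² + (4.640)²) = √(0.01166 + 21.52960) = 4.641 km
R12: √((0.192)² + (4.778)²) = √(0.03686 + 22.82928) = 4.782 km
Threshold 2.55 km: none within range.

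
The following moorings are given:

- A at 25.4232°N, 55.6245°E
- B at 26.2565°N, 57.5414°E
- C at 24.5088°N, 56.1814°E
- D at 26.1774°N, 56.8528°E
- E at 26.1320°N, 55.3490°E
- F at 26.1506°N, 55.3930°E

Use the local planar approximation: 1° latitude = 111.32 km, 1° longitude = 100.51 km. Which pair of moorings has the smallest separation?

E and F

Pairwise distances:
E–F: 4.8832 km
B–D: 69.7691 km
A–E: 83.6214 km
A–F: 84.2509 km
A–C: 116.1658 km
D–F: 146.7548 km
A–D: 149.2996 km
D–E: 151.2314 km
C–D: 197.6269 km
C–E: 199.1238 km
C–F: 199.2045 km
A–B: 213.8359 km
B–F: 216.2572 km
B–E: 220.7935 km
B–C: 237.7738 km
Closest pair: E–F at 4.8832 km.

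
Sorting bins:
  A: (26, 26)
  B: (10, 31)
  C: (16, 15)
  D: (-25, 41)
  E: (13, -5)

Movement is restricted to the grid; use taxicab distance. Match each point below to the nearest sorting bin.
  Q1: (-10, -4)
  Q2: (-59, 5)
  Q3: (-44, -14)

Q1 at (-10, -4):
  A: 66
  B: 55
  C: 45
  D: 60
  E: 24
  → nearest: E (24)
Q2 at (-59, 5):
  A: 106
  B: 95
  C: 85
  D: 70
  E: 82
  → nearest: D (70)
Q3 at (-44, -14):
  A: 110
  B: 99
  C: 89
  D: 74
  E: 66
  → nearest: E (66)

Q1→E; Q2→D; Q3→E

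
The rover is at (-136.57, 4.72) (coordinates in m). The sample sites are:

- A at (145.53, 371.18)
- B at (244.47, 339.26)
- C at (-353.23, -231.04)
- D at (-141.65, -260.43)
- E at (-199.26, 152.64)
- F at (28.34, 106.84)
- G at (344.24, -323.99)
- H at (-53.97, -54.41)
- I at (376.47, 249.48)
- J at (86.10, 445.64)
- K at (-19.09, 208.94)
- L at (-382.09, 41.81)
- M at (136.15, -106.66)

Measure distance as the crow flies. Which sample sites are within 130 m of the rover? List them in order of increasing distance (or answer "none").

Distances from (-136.57, 4.72):
A: 462.46 m
B: 507.06 m
C: 320.19 m
D: 265.20 m
E: 160.66 m
F: 193.97 m
G: 582.43 m
H: 101.58 m
I: 568.43 m
J: 493.96 m
K: 235.60 m
L: 248.31 m
M: 294.59 m
Threshold 130 m: H (101.58 m) is within range.

H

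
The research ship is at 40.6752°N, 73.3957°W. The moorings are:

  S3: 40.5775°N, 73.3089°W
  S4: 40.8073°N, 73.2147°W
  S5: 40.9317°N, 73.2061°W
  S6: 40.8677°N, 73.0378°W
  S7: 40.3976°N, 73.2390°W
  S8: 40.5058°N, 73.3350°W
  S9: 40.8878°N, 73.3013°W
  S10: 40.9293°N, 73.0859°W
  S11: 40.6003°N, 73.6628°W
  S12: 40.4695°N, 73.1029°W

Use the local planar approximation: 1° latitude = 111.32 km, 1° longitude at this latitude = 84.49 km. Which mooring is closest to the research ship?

Distances from 40.6752°N, 73.3957°W:
S3: 13.1176 km
S4: 21.2159 km
S5: 32.7403 km
S6: 37.0621 km
S7: 33.6191 km
S8: 19.5426 km
S9: 24.9745 km
S10: 38.5390 km
S11: 24.0583 km
S12: 33.7097 km
Minimum: S3 at 13.1176 km.

S3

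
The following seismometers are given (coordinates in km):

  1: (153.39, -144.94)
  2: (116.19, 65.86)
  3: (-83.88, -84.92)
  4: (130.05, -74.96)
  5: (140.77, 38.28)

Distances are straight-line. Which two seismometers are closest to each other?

2 and 5

Pairwise distances:
1–2: 214.06 km
1–3: 244.74 km
1–4: 73.77 km
1–5: 183.65 km
2–3: 250.52 km
2–4: 141.50 km
2–5: 36.94 km
3–4: 214.16 km
3–5: 256.21 km
4–5: 113.75 km
Closest pair: 2–5 at 36.94 km.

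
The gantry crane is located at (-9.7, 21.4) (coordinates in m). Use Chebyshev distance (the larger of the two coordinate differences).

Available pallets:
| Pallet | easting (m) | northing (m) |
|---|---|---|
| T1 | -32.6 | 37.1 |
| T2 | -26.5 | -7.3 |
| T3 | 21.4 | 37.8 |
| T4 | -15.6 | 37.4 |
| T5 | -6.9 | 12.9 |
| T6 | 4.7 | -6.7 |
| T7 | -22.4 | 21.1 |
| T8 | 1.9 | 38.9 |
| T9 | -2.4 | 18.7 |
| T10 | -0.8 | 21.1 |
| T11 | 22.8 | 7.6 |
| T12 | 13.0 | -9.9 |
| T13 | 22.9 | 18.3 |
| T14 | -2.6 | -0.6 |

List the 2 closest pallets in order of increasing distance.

Distances from (-9.7, 21.4):
T1: 22.9 m
T2: 28.7 m
T3: 31.1 m
T4: 16.0 m
T5: 8.5 m
T6: 28.1 m
T7: 12.7 m
T8: 17.5 m
T9: 7.3 m
T10: 8.9 m
T11: 32.5 m
T12: 31.3 m
T13: 32.6 m
T14: 22.0 m
Sorted: T9 (7.3 m) < T5 (8.5 m) < T10 (8.9 m) < T7 (12.7 m) < …

T9, T5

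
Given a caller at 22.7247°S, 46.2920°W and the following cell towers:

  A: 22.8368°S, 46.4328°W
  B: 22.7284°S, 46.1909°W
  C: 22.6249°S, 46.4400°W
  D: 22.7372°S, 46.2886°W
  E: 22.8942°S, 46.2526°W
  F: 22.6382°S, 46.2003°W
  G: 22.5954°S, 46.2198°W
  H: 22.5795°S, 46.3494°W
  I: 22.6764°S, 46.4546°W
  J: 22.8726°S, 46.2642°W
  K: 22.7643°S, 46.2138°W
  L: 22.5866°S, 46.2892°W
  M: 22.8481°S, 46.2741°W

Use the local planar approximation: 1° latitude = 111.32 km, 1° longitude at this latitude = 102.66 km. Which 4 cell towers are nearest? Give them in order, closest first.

Distances from 22.7247°S, 46.2920°W:
A: √((-0.1121·111.32)² + (-0.1408·102.66)²) = √(155.724742 + 208.933380) = 19.0960 km
B: √((-0.0037·111.32)² + (0.1011·102.66)²) = √(0.169648 + 107.722105) = 10.3871 km
C: √((0.0998·111.32)² + (-0.1480·102.66)²) = √(123.426234 + 230.847912) = 18.8222 km
D: √((-0.0125·111.32)² + (0.0034·102.66)²) = √(1.936272 + 0.121832) = 1.4346 km
E: √((-0.1695·111.32)² + (0.0394·102.66)²) = √(356.029349 + 16.360439) = 19.2974 km
F: √((0.0865·111.32)² + (0.0917·102.66)²) = √(92.721107 + 88.621927) = 13.4664 km
G: √((0.1293·111.32)² + (0.0722·102.66)²) = √(207.177909 + 54.938515) = 16.1900 km
H: √((0.1452·111.32)² + (-0.0574·102.66)²) = √(261.264034 + 34.723725) = 17.2043 km
I: √((0.0483·111.32)² + (-0.1626·102.66)²) = √(28.909505 + 278.640090) = 17.5371 km
J: √((-0.1479·111.32)² + (0.0278·102.66)²) = √(271.070804 + 8.145019) = 16.7098 km
K: √((-0.0396·111.32)² + (0.0782·102.66)²) = √(19.432862 + 64.448977) = 9.1587 km
L: √((0.1381·111.32)² + (0.0028·102.66)²) = √(236.338107 + 0.082626) = 15.3760 km
M: √((-0.1234·111.32)² + (0.0179·102.66)²) = √(188.702092 + 3.376825) = 13.8593 km
Sorted: D (1.4346 km) < K (9.1587 km) < B (10.3871 km) < F (13.4664 km) < M (13.8593 km) < L (15.3760 km) < …

D, K, B, F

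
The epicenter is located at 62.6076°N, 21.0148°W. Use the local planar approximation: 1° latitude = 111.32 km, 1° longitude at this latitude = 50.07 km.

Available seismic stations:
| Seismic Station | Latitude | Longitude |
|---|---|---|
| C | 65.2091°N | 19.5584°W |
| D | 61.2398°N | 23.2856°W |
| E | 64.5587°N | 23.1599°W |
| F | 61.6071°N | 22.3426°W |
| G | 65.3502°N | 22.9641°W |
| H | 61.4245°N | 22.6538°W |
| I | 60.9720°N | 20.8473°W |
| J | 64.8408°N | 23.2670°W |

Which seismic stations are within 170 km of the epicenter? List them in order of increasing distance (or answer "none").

F, H

Distances from 62.6076°N, 21.0148°W:
C: √((2.6015·111.32)² + (1.4564·50.07)²) = √(83867.569217 + 5317.610500) = 298.6389 km
D: √((-1.3678·111.32)² + (-2.2708·50.07)²) = √(23184.172214 + 12927.452595) = 190.0306 km
E: √((1.9511·111.32)² + (-2.1451·50.07)²) = √(47174.298761 + 11535.867750) = 242.3018 km
F: √((-1.0005·111.32)² + (-1.3278·50.07)²) = √(12404.537640 + 4419.982109) = 129.7094 km
G: √((2.7426·111.32)² + (-1.9493·50.07)²) = √(93211.895298 + 9526.043237) = 320.5276 km
H: √((-1.1831·111.32)² + (-1.6390·50.07)²) = √(17345.599080 + 6734.619910) = 155.1780 km
I: √((-1.6356·111.32)² + (0.1675·50.07)²) = √(33151.302712 + 70.337156) = 182.2680 km
J: √((2.2332·111.32)² + (-2.2522·50.07)²) = √(61801.872493 + 12716.543789) = 272.9806 km
Threshold 170 km: F (129.7094 km), H (155.1780 km) are within range.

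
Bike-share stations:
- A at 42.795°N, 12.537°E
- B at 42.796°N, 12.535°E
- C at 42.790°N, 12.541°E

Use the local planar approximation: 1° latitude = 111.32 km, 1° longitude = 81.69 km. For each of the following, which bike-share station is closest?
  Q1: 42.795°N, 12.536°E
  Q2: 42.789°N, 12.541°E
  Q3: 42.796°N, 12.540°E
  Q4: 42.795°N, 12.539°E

Q1 at 42.795°N, 12.536°E:
  A: 0.082 km
  B: 0.138 km
  C: 0.690 km
  → nearest: A (0.082 km)
Q2 at 42.789°N, 12.541°E:
  A: 0.744 km
  B: 0.921 km
  C: 0.111 km
  → nearest: C (0.111 km)
Q3 at 42.796°N, 12.540°E:
  A: 0.269 km
  B: 0.408 km
  C: 0.673 km
  → nearest: A (0.269 km)
Q4 at 42.795°N, 12.539°E:
  A: 0.163 km
  B: 0.345 km
  C: 0.580 km
  → nearest: A (0.163 km)

Q1→A; Q2→C; Q3→A; Q4→A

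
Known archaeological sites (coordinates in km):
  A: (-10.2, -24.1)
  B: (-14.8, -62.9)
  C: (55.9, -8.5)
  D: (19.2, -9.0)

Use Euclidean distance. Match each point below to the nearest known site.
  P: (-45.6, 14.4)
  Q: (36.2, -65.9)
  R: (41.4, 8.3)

P→A; Q→B; R→C

P at (-45.6, 14.4):
  A: 52.3 km
  B: 83.2 km
  C: 104.1 km
  D: 68.9 km
  → nearest: A (52.3 km)
Q at (36.2, -65.9):
  A: 62.5 km
  B: 51.1 km
  C: 60.7 km
  D: 59.4 km
  → nearest: B (51.1 km)
R at (41.4, 8.3):
  A: 60.9 km
  B: 90.7 km
  C: 22.2 km
  D: 28.1 km
  → nearest: C (22.2 km)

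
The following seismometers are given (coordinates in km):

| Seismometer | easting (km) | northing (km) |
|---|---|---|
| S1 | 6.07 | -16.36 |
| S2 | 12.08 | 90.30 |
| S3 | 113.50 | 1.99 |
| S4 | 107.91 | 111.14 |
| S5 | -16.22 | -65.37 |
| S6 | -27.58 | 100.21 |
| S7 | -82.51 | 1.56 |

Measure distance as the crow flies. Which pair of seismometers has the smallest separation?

Pairwise distances:
S1–S2: √((6.01)² + (106.66)²) = √(36.1201 + 11376.3556) = 106.83 km
S1–S3: √((107.43)² + (18.35)²) = √(11541.2049 + 336.7225) = 108.99 km
S1–S4: √((101.84)² + (127.50)²) = √(10371.3856 + 16256.2500) = 163.18 km
S1–S5: √((-22.29)² + (-49.01)²) = √(496.8441 + 2401.9801) = 53.84 km
S1–S6: √((-33.65)² + (116.57)²) = √(1132.3225 + 13588.5649) = 121.33 km
S1–S7: √((-88.58)² + (17.92)²) = √(7846.4164 + 321.1264) = 90.37 km
S2–S3: √((101.42)² + (-88.31)²) = √(10286.0164 + 7798.6561) = 134.48 km
S2–S4: √((95.83)² + (20.84)²) = √(9183.3889 + 434.3056) = 98.07 km
S2–S5: √((-28.30)² + (-155.67)²) = √(800.8900 + 24233.1489) = 158.22 km
S2–S6: √((-39.66)² + (9.91)²) = √(1572.9156 + 98.2081) = 40.88 km
S2–S7: √((-94.59)² + (-88.74)²) = √(8947.2681 + 7874.7876) = 129.70 km
S3–S4: √((-5.59)² + (109.15)²) = √(31.2481 + 11913.7225) = 109.29 km
S3–S5: √((-129.72)² + (-67.36)²) = √(16827.2784 + 4537.3696) = 146.17 km
S3–S6: √((-141.08)² + (98.22)²) = √(19903.5664 + 9647.1684) = 171.90 km
S3–S7: √((-196.01)² + (-0.43)²) = √(38419.9201 + 0.1849) = 196.01 km
S4–S5: √((-124.13)² + (-176.51)²) = √(15408.2569 + 31155.7801) = 215.79 km
S4–S6: √((-135.49)² + (-10.93)²) = √(18357.5401 + 119.4649) = 135.93 km
S4–S7: √((-190.42)² + (-109.58)²) = √(36259.7764 + 12007.7764) = 219.70 km
S5–S6: √((-11.36)² + (165.58)²) = √(129.0496 + 27416.7364) = 165.97 km
S5–S7: √((-66.29)² + (66.93)²) = √(4394.3641 + 4479.6249) = 94.20 km
S6–S7: √((-54.93)² + (-98.65)²) = √(3017.3049 + 9731.8225) = 112.91 km
Closest pair: S2–S6 at 40.88 km.

S2 and S6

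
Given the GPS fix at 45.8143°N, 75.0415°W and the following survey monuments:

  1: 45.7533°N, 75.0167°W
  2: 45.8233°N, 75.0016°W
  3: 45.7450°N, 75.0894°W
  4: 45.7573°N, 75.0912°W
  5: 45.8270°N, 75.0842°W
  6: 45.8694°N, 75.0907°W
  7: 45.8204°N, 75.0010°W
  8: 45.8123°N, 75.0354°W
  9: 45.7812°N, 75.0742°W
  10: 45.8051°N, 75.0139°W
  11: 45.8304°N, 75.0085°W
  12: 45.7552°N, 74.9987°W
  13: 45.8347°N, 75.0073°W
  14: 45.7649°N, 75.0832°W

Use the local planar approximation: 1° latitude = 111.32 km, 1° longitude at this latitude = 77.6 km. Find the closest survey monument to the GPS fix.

Distances from 45.8143°N, 75.0415°W:
1: √((-0.0610·111.32)² + (0.0248·77.6)²) = √(46.111162 + 3.703623) = 7.0580 km
2: √((0.0090·111.32)² + (0.0399·77.6)²) = √(1.003764 + 9.586702) = 3.2543 km
3: √((-0.0693·111.32)² + (-0.0479·77.6)²) = √(59.513140 + 13.816386) = 8.5633 km
4: √((-0.0570·111.32)² + (-0.0497·77.6)²) = √(40.262071 + 14.874289) = 7.4254 km
5: √((0.0127·111.32)² + (-0.0427·77.6)²) = √(1.998729 + 10.979415) = 3.6025 km
6: √((0.0551·111.32)² + (-0.0492·77.6)²) = √(37.622668 + 14.576513) = 7.2249 km
7: √((0.0061·111.32)² + (0.0405·77.6)²) = √(0.461112 + 9.877192) = 3.2153 km
8: √((-0.0020·111.32)² + (0.0061·77.6)²) = √(0.049569 + 0.224070) = 0.5231 km
9: √((-0.0331·111.32)² + (-0.0327·77.6)²) = √(13.576955 + 6.439008) = 4.4739 km
10: √((-0.0092·111.32)² + (0.0276·77.6)²) = √(1.048871 + 4.587136) = 2.3740 km
11: √((0.0161·111.32)² + (0.0330·77.6)²) = √(3.212167 + 6.557697) = 3.1257 km
12: √((-0.0591·111.32)² + (0.0428·77.6)²) = √(43.283399 + 11.030901) = 7.3698 km
13: √((0.0204·111.32)² + (0.0342·77.6)²) = √(5.157114 + 7.043291) = 3.4929 km
14: √((-0.0494·111.32)² + (-0.0417·77.6)²) = √(30.241289 + 10.471178) = 6.3806 km
Minimum: 8 at 0.5231 km.

8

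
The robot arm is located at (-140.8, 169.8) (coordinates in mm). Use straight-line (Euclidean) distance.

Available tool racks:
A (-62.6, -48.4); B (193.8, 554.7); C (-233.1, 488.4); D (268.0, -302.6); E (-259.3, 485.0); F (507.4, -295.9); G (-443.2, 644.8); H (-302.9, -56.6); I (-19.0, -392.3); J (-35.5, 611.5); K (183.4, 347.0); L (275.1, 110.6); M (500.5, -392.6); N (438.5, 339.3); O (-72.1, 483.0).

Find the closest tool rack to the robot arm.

Distances from (-140.8, 169.8):
A: √((78.2)² + (-218.2)²) = √(6115.240 + 47611.240) = 231.8 mm
B: √((334.6)² + (384.9)²) = √(111957.160 + 148148.010) = 510.0 mm
C: √((-92.3)² + (318.6)²) = √(8519.290 + 101505.960) = 331.7 mm
D: √((408.8)² + (-472.4)²) = √(167117.440 + 223161.760) = 624.7 mm
E: √((-118.5)² + (315.2)²) = √(14042.250 + 99351.040) = 336.7 mm
F: √((648.2)² + (-465.7)²) = √(420163.240 + 216876.490) = 798.1 mm
G: √((-302.4)² + (475.0)²) = √(91445.760 + 225625.000) = 563.1 mm
H: √((-162.1)² + (-226.4)²) = √(26276.410 + 51256.960) = 278.4 mm
I: √((121.8)² + (-562.1)²) = √(14835.240 + 315956.410) = 575.1 mm
J: √((105.3)² + (441.7)²) = √(11088.090 + 195098.890) = 454.1 mm
K: √((324.2)² + (177.2)²) = √(105105.640 + 31399.840) = 369.5 mm
L: √((415.9)² + (-59.2)²) = √(172972.810 + 3504.640) = 420.1 mm
M: √((641.3)² + (-562.4)²) = √(411265.690 + 316293.760) = 853.0 mm
N: √((579.3)² + (169.5)²) = √(335588.490 + 28730.250) = 603.6 mm
O: √((68.7)² + (313.2)²) = √(4719.690 + 98094.240) = 320.6 mm
Minimum: A at 231.8 mm.

A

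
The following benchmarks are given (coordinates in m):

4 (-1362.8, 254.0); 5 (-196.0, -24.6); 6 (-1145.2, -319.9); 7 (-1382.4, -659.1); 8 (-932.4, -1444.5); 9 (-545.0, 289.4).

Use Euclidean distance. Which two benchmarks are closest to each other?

6 and 7

Pairwise distances:
6–7: √((-237.2)² + (-339.2)²) = √(56263.840 + 115056.640) = 413.9 m
5–9: √((-349.0)² + (314.0)²) = √(121801.000 + 98596.000) = 469.5 m
4–6: √((217.6)² + (-573.9)²) = √(47349.760 + 329361.210) = 613.8 m
4–9: √((817.8)² + (35.4)²) = √(668796.840 + 1253.160) = 818.6 m
6–9: √((600.2)² + (609.3)²) = √(360240.040 + 371246.490) = 855.3 m
7–8: √((450.0)² + (-785.4)²) = √(202500.000 + 616853.160) = 905.2 m
4–7: √((-19.6)² + (-913.1)²) = √(384.160 + 833751.610) = 913.3 m
5–6: √((-949.2)² + (-295.3)²) = √(900980.640 + 87202.090) = 994.1 m
6–8: √((212.8)² + (-1124.6)²) = √(45283.840 + 1264725.160) = 1144.6 m
4–5: √((1166.8)² + (-278.6)²) = √(1361422.240 + 77617.960) = 1199.6 m
7–9: √((837.4)² + (948.5)²) = √(701238.760 + 899652.250) = 1265.3 m
5–7: √((-1186.4)² + (-634.5)²) = √(1407544.960 + 402590.250) = 1345.4 m
5–8: √((-736.4)² + (-1419.9)²) = √(542284.960 + 2016116.010) = 1599.5 m
4–8: √((430.4)² + (-1698.5)²) = √(185244.160 + 2884902.250) = 1752.2 m
8–9: √((387.4)² + (1733.9)²) = √(150078.760 + 3006409.210) = 1776.7 m
Closest pair: 6–7 at 413.9 m.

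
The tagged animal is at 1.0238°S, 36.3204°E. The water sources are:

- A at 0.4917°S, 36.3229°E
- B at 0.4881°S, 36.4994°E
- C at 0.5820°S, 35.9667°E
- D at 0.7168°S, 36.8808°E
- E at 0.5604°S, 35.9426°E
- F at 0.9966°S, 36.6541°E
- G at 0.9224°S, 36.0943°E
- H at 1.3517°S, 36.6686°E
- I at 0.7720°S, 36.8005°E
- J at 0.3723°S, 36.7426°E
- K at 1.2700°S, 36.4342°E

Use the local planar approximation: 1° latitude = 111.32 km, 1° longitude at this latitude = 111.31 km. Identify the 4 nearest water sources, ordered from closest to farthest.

G, K, F, H

Distances from 1.0238°S, 36.3204°E:
A: √((0.5321·111.32)² + (0.0025·111.31)²) = √(3508.592358 + 0.077437) = 59.2340 km
B: √((0.5357·111.32)² + (0.1790·111.31)²) = √(3556.228745 + 396.985302) = 62.8746 km
C: √((0.4418·111.32)² + (-0.3537·111.31)²) = √(2418.788073 + 1550.024223) = 62.9985 km
D: √((0.3070·111.32)² + (0.5604·111.31)²) = √(1167.947029 + 3891.030354) = 71.1265 km
E: √((0.4634·111.32)² + (-0.3778·111.31)²) = √(2661.083206 + 1768.447912) = 66.5547 km
F: √((0.0272·111.32)² + (0.3337·111.31)²) = √(9.168203 + 1379.687656) = 37.2674 km
G: √((0.1014·111.32)² + (-0.2261·111.31)²) = √(127.415512 + 633.387503) = 27.5827 km
H: √((-0.3279·111.32)² + (0.3482·111.31)²) = √(1332.383447 + 1502.193571) = 53.2407 km
I: √((0.2518·111.32)² + (0.4801·111.31)²) = √(785.701979 + 2855.826225) = 60.3451 km
J: √((0.6515·111.32)² + (0.4222·111.31)²) = √(5259.872724 + 2208.537732) = 86.4200 km
K: √((-0.2462·111.32)² + (0.1138·111.31)²) = √(751.142772 + 160.454865) = 30.1927 km
Sorted: G (27.5827 km) < K (30.1927 km) < F (37.2674 km) < H (53.2407 km) < A (59.2340 km) < I (60.3451 km) < …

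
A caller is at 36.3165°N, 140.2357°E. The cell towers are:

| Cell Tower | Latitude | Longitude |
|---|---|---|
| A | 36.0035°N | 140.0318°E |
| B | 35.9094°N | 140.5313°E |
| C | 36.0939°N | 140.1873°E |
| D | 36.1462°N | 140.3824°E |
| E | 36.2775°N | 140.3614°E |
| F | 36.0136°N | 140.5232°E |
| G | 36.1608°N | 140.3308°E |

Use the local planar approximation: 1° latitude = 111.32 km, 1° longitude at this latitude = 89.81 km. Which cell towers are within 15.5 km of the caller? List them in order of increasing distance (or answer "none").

Distances from 36.3165°N, 140.2357°E:
A: √((-0.3130·111.32)² + (-0.2039·89.81)²) = √(1214.045799 + 335.338830) = 39.3622 km
B: √((-0.4071·111.32)² + (0.2956·89.81)²) = √(2053.754841 + 704.787596) = 52.5218 km
C: √((-0.2226·111.32)² + (-0.0484·89.81)²) = √(614.040074 + 18.894705) = 25.1582 km
D: √((-0.1703·111.32)² + (0.1467·89.81)²) = √(359.398029 + 173.583971) = 23.0864 km
E: √((-0.0390·111.32)² + (0.1257·89.81)²) = √(18.848449 + 127.444163) = 12.0951 km
F: √((-0.3029·111.32)² + (0.2875·89.81)²) = √(1136.959362 + 666.691765) = 42.4694 km
G: √((-0.1557·111.32)² + (0.0951·89.81)²) = √(300.416388 + 72.947502) = 19.3226 km
Threshold 15.5 km: E (12.0951 km) is within range.

E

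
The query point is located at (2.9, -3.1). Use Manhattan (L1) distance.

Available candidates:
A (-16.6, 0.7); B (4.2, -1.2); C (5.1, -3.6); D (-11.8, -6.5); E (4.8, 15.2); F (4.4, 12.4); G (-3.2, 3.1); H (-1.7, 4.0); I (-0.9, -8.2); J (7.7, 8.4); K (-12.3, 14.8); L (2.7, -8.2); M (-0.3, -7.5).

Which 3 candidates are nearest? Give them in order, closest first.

C, B, L

Distances from (2.9, -3.1):
A: |-19.5| + |3.8| = 19.5 + 3.8 = 23.3
B: |1.3| + |1.9| = 1.3 + 1.9 = 3.2
C: |2.2| + |-0.5| = 2.2 + 0.5 = 2.7
D: |-14.7| + |-3.4| = 14.7 + 3.4 = 18.1
E: |1.9| + |18.3| = 1.9 + 18.3 = 20.2
F: |1.5| + |15.5| = 1.5 + 15.5 = 17.0
G: |-6.1| + |6.2| = 6.1 + 6.2 = 12.3
H: |-4.6| + |7.1| = 4.6 + 7.1 = 11.7
I: |-3.8| + |-5.1| = 3.8 + 5.1 = 8.9
J: |4.8| + |11.5| = 4.8 + 11.5 = 16.3
K: |-15.2| + |17.9| = 15.2 + 17.9 = 33.1
L: |-0.2| + |-5.1| = 0.2 + 5.1 = 5.3
M: |-3.2| + |-4.4| = 3.2 + 4.4 = 7.6
Sorted: C (2.7) < B (3.2) < L (5.3) < M (7.6) < I (8.9) < …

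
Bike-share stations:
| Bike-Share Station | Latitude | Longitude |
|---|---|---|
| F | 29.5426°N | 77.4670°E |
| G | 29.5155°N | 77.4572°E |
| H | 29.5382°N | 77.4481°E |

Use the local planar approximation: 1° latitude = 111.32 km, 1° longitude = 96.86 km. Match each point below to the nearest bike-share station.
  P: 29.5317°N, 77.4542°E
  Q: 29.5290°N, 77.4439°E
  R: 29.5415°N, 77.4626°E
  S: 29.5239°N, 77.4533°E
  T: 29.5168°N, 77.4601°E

P at 29.5317°N, 77.4542°E:
  F: √((0.0109·111.32)² + (0.0128·96.86)²) = √(1.472310 + 1.537124) = 1.7348 km
  G: √((-0.0162·111.32)² + (0.0030·96.86)²) = √(3.252194 + 0.084437) = 1.8266 km
  H: √((0.0065·111.32)² + (-0.0061·96.86)²) = √(0.523568 + 0.349099) = 0.9342 km
  → nearest: H (0.9342 km)
Q at 29.5290°N, 77.4439°E:
  F: √((0.0136·111.32)² + (0.0231·96.86)²) = √(2.292051 + 5.006254) = 2.7015 km
  G: √((-0.0135·111.32)² + (0.0133·96.86)²) = √(2.258468 + 1.659557) = 1.9794 km
  H: √((0.0092·111.32)² + (0.0042·96.86)²) = √(1.048871 + 0.165496) = 1.1020 km
  → nearest: H (1.1020 km)
R at 29.5415°N, 77.4626°E:
  F: √((0.0011·111.32)² + (0.0044·96.86)²) = √(0.014994 + 0.181633) = 0.4434 km
  G: √((-0.0260·111.32)² + (-0.0054·96.86)²) = √(8.377088 + 0.273575) = 2.9412 km
  H: √((-0.0033·111.32)² + (-0.0145·96.86)²) = √(0.134950 + 1.972536) = 1.4517 km
  → nearest: F (0.4434 km)
S at 29.5239°N, 77.4533°E:
  F: √((0.0187·111.32)² + (0.0137·96.86)²) = √(4.333408 + 1.760881) = 2.4687 km
  G: √((-0.0084·111.32)² + (0.0039·96.86)²) = √(0.874390 + 0.142698) = 1.0085 km
  H: √((0.0143·111.32)² + (-0.0052·96.86)²) = √(2.534069 + 0.253685) = 1.6697 km
  → nearest: G (1.0085 km)
T at 29.5168°N, 77.4601°E:
  F: √((0.0258·111.32)² + (0.0069·96.86)²) = √(8.248706 + 0.446670) = 2.9488 km
  G: √((-0.0013·111.32)² + (-0.0029·96.86)²) = √(0.020943 + 0.078901) = 0.3160 km
  H: √((0.0214·111.32)² + (-0.0120·96.86)²) = √(5.675106 + 1.350988) = 2.6507 km
  → nearest: G (0.3160 km)

P→H; Q→H; R→F; S→G; T→G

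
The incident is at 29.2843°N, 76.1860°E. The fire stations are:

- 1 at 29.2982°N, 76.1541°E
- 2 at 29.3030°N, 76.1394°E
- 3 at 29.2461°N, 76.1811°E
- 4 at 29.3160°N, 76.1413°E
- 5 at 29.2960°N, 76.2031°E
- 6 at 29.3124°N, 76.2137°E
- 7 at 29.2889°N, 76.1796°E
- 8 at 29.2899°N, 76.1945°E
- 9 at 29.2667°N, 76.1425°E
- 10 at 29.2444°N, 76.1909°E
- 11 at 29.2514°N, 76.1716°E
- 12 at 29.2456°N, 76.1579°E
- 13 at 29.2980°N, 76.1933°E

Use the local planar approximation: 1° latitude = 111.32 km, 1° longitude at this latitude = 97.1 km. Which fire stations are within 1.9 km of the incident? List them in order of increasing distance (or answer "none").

7, 8, 13

Distances from 29.2843°N, 76.1860°E:
1: √((0.0139·111.32)² + (-0.0319·97.1)²) = √(2.394286 + 9.594444) = 3.4625 km
2: √((0.0187·111.32)² + (-0.0466·97.1)²) = √(4.333408 + 20.474358) = 4.9807 km
3: √((-0.0382·111.32)² + (-0.0049·97.1)²) = √(18.083110 + 0.226376) = 4.2790 km
4: √((0.0317·111.32)² + (-0.0447·97.1)²) = √(12.452740 + 18.838812) = 5.5939 km
5: √((0.0117·111.32)² + (0.0171·97.1)²) = √(1.696360 + 2.756961) = 2.1103 km
6: √((0.0281·111.32)² + (0.0277·97.1)²) = √(9.784960 + 7.234325) = 4.1254 km
7: √((0.0046·111.32)² + (-0.0064·97.1)²) = √(0.262218 + 0.386188) = 0.8052 km
8: √((0.0056·111.32)² + (0.0085·97.1)²) = √(0.388618 + 0.681203) = 1.0343 km
9: √((-0.0176·111.32)² + (-0.0435·97.1)²) = √(3.838590 + 17.840909) = 4.6561 km
10: √((-0.0399·111.32)² + (0.0049·97.1)²) = √(19.728415 + 0.226376) = 4.4671 km
11: √((-0.0329·111.32)² + (-0.0144·97.1)²) = √(13.413379 + 1.955075) = 3.9203 km
12: √((-0.0387·111.32)² + (-0.0281·97.1)²) = √(18.559588 + 7.444767) = 5.0994 km
13: √((0.0137·111.32)² + (0.0073·97.1)²) = √(2.325881 + 0.502440) = 1.6818 km
Threshold 1.9 km: 7 (0.8052 km), 8 (1.0343 km), 13 (1.6818 km) are within range.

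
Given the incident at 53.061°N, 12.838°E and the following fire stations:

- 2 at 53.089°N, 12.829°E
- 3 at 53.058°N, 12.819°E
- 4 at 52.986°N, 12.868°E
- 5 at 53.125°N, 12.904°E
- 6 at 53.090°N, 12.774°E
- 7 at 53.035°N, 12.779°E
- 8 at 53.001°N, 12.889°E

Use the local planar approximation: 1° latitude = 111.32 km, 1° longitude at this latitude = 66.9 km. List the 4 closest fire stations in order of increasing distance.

3, 2, 7, 6

Distances from 53.061°N, 12.838°E:
2: √((0.028·111.32)² + (-0.009·66.9)²) = √(9.71544 + 0.36252) = 3.175 km
3: √((-0.003·111.32)² + (-0.019·66.9)²) = √(0.11153 + 1.61570) = 1.314 km
4: √((-0.075·111.32)² + (0.030·66.9)²) = √(69.70580 + 4.02805) = 8.587 km
5: √((0.064·111.32)² + (0.066·66.9)²) = √(50.75822 + 19.49576) = 8.382 km
6: √((0.029·111.32)² + (-0.064·66.9)²) = √(10.42179 + 18.33210) = 5.362 km
7: √((-0.026·111.32)² + (-0.059·66.9)²) = √(8.37709 + 15.57960) = 4.895 km
8: √((-0.060·111.32)² + (0.051·66.9)²) = √(44.61171 + 11.64106) = 7.500 km
Sorted: 3 (1.314 km) < 2 (3.175 km) < 7 (4.895 km) < 6 (5.362 km) < 8 (7.500 km) < 5 (8.382 km) < …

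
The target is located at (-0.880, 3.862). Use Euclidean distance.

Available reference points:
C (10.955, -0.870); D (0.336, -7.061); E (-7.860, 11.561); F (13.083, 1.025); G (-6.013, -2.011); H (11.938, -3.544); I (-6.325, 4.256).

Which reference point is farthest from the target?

Distances from (-0.880, 3.862):
C: 12.746
D: 10.990
E: 10.392
F: 14.248
G: 7.800
H: 14.804
I: 5.459
Maximum: H at 14.804.

H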